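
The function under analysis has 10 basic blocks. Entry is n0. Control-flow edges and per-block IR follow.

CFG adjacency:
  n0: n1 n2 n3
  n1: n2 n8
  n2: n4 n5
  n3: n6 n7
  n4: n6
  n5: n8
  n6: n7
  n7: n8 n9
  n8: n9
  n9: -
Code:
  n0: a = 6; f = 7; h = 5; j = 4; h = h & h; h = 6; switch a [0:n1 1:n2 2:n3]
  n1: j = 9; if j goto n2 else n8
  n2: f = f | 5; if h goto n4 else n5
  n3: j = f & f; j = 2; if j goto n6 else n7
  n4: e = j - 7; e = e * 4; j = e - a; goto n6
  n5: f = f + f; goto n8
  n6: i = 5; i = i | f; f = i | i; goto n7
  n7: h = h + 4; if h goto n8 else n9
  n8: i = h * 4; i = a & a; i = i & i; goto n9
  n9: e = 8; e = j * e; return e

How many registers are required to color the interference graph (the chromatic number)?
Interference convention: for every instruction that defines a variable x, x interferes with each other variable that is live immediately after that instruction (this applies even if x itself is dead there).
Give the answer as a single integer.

Block summaries:
  n0 def {a,f,h,j} use ∅
  n1 def {j} use ∅
  n2 def {f} use {f,h}
  n3 def {j} use {f}
  n4 def {e,j} use {a,j}
  n5 def {f} use {f}
  n6 def {f,i} use {f}
  n7 def {h} use {h}
  n8 def {i} use {a,h}
  n9 def {e} use {j}

Liveness:
  n0: in=∅ out={a,f,h,j}
  n1: in={a,f,h} out={a,f,h,j}
  n2: in={a,f,h,j} out={a,f,h,j}
  n3: in={a,f,h} out={a,f,h,j}
  n4: in={a,f,h,j} out={a,f,h,j}
  n5: in={a,f,h,j} out={a,h,j}
  n6: in={a,f,h,j} out={a,h,j}
  n7: in={a,h,j} out={a,h,j}
  n8: in={a,h,j} out={j}
  n9: in={j} out=∅

Conflict graph:
  a: {e,f,h,i,j}
  e: {a,f,h,j}
  f: {a,e,h,i,j}
  h: {a,e,f,i,j}
  i: {a,f,h,j}
  j: {a,e,f,h,i}

Registers:
  {a,e,f,h,j} pairwise interfere (5-clique) ⇒ χ ≥ 5
  5-colouring: r0={a}  r1={f}  r2={h}  r3={j}  r4={e,i}
  χ = 5

Answer: 5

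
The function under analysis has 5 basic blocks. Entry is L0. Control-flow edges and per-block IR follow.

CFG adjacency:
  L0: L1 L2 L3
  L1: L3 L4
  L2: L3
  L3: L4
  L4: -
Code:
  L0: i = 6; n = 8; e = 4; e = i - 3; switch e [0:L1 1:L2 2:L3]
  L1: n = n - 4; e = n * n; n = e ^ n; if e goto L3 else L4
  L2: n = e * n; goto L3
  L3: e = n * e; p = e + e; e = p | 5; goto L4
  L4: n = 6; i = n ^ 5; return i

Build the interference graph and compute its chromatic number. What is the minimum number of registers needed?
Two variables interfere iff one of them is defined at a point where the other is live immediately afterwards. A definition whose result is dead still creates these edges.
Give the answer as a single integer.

Answer: 3

Working:
Block summaries:
  L0: def={e,i,n} ue=∅
  L1: def={e,n} ue={n}
  L2: def={n} ue={e,n}
  L3: def={e,p} ue={e,n}
  L4: def={i,n} ue=∅

Liveness:
  L0 li=∅ lo={e,n}
  L1 li={n} lo={e,n}
  L2 li={e,n} lo={e,n}
  L3 li={e,n} lo=∅
  L4 li=∅ lo=∅

Conflict graph:
  e: {i,n}
  i: {e,n}
  n: {e,i}
  p: ∅

Registers:
  clique {e,i,n} ⇒ need ≥ 3
  3-colouring: r0={e,p}  r1={i}  r2={n}
  χ = 3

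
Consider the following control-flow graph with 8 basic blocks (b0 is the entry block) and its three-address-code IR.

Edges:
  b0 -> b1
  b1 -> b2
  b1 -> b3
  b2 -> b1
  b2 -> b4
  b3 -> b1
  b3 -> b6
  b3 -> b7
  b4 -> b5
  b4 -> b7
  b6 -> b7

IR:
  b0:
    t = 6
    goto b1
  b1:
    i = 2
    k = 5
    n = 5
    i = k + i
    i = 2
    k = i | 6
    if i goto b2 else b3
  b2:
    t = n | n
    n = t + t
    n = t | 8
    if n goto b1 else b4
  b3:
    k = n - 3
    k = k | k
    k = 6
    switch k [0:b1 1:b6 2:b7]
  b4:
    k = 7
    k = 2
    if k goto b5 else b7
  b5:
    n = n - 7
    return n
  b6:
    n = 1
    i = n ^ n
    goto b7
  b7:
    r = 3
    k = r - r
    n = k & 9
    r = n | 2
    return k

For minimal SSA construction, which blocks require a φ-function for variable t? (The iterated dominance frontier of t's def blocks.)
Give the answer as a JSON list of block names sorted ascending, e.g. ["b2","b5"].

idom tree: b1←b0 b2←b1 b3←b1 b4←b2 b5←b4 b6←b3 b7←b1
Dom at joins:
  b1: preds {b0,b2,b3}: {b0} ∩ {b0,b1,b2} ∩ {b0,b1,b3} = {b0}; idom=b0
  b7: preds {b3,b4,b6}: {b0,b1,b3} ∩ {b0,b1,b2,b4} ∩ {b0,b1,b3,b6} = {b0,b1}; idom=b1

DF derivation:
  b1←b0: walk · to b0
  b1←b2: walk b2→b1 to b0
  b1←b3: walk b3→b1 to b0
  b7←b3: walk b3 to b1
  b7←b4: walk b4→b2 to b1
  b7←b6: walk b6→b3 to b1
  b0: DF=∅
  b1: DF={b1}
  b2: DF={b1,b7}
  b3: DF={b1,b7}
  b4: DF={b7}
  b5: DF=∅
  b6: DF={b7}
  b7: DF=∅

φ for t: defs {b0,b2}
  DF⁺ = {b1,b7}

Answer: ["b1", "b7"]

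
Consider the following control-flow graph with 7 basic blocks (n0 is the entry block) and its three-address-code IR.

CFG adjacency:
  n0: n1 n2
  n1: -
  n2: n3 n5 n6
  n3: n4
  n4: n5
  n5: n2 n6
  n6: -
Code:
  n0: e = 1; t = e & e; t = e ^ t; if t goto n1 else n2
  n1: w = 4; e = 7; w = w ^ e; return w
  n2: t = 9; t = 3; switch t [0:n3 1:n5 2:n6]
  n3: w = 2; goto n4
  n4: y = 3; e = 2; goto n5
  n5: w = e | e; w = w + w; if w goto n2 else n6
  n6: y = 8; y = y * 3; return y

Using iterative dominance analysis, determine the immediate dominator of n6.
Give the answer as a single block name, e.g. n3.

Answer: n2

Working:
idom tree: n1←n0 n2←n0 n3←n2 n4←n3 n5←n2 n6←n2
Dom at joins:
  n2: preds {n0,n5}: {n0} ∩ {n0,n2,n5} = {n0}; idom=n0
  n5: preds {n2,n4}: {n0,n2} ∩ {n0,n2,n3,n4} = {n0,n2}; idom=n2
  n6: preds {n2,n5}: {n0,n2} ∩ {n0,n2,n5} = {n0,n2}; idom=n2

idom(n6) = n2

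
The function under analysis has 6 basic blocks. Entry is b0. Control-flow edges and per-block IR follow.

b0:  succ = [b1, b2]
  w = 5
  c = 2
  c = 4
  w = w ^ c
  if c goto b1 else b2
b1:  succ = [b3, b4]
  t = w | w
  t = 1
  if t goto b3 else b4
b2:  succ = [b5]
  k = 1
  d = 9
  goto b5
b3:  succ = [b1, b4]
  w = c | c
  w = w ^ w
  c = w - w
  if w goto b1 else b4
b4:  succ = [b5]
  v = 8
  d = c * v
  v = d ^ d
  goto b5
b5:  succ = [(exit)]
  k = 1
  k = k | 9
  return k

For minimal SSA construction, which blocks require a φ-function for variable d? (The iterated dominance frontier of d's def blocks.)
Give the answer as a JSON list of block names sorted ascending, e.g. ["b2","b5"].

Answer: ["b5"]

Analysis:
idom tree: b1←b0 b2←b0 b3←b1 b4←b1 b5←b0
Join-block Dom:
  b1: preds {b0,b3}: {b0} ∩ {b0,b1,b3} = {b0}; idom=b0
  b4: preds {b1,b3}: {b0,b1} ∩ {b0,b1,b3} = {b0,b1}; idom=b1
  b5: preds {b2,b4}: {b0,b2} ∩ {b0,b1,b4} = {b0}; idom=b0

Frontier:
  join b1 pred b0: · stop@b0
  join b1 pred b3: b3→b1 stop@b0
  join b4 pred b1: · stop@b1
  join b4 pred b3: b3 stop@b1
  join b5 pred b2: b2 stop@b0
  join b5 pred b4: b4→b1 stop@b0
  DF(b0)=∅
  DF(b1)={b1,b5}
  DF(b2)={b5}
  DF(b3)={b1,b4}
  DF(b4)={b5}
  DF(b5)=∅

φ for d: defs {b2,b4}
  DF⁺ = {b5}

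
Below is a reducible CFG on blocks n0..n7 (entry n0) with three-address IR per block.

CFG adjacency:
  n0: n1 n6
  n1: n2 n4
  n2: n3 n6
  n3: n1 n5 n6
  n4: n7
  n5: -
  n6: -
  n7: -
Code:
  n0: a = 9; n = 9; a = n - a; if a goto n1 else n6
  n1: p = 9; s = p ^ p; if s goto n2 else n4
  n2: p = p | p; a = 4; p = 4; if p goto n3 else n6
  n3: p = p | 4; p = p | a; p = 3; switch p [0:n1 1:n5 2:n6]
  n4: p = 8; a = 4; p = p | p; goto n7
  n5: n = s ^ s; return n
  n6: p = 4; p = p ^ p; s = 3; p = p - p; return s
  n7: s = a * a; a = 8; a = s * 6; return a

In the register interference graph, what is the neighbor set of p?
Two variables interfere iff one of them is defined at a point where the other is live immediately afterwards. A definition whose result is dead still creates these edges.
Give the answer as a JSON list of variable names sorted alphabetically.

Block summaries:
  n0: def={a,n} ue=∅
  n1: def={p,s} ue=∅
  n2: def={a,p} ue={p}
  n3: def={p} ue={a,p}
  n4: def={a,p} ue=∅
  n5: def={n} ue={s}
  n6: def={p,s} ue=∅
  n7: def={a,s} ue={a}

Liveness:
  live n0: ∅→∅
  live n1: ∅→{p,s}
  live n2: {p,s}→{a,p,s}
  live n3: {a,p,s}→{s}
  live n4: ∅→{a}
  live n5: {s}→∅
  live n6: ∅→∅
  live n7: {a}→∅

Interfere edges:
  a — {n,p,s}
  n — {a}
  p — {a,s}
  s — {a,p}

N(p) = ["a", "s"]

Answer: ["a", "s"]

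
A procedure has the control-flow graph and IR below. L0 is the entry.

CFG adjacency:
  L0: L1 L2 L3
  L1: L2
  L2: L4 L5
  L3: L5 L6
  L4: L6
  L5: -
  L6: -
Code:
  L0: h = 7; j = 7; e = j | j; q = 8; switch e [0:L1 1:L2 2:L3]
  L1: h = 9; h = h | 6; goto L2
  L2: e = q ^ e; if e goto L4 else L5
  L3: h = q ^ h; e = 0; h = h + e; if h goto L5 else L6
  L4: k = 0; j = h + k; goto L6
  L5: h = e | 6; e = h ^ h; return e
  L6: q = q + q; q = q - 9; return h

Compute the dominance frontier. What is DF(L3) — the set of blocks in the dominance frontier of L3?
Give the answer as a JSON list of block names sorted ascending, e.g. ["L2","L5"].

idom tree: L1←L0 L2←L0 L3←L0 L4←L2 L5←L0 L6←L0
Dom at joins:
  L2: preds {L0,L1}: {L0} ∩ {L0,L1} = {L0}; idom=L0
  L5: preds {L2,L3}: {L0,L2} ∩ {L0,L3} = {L0}; idom=L0
  L6: preds {L3,L4}: {L0,L3} ∩ {L0,L2,L4} = {L0}; idom=L0

DF derivation:
  L2←L0: walk · to L0
  L2←L1: walk L1 to L0
  L5←L2: walk L2 to L0
  L5←L3: walk L3 to L0
  L6←L3: walk L3 to L0
  L6←L4: walk L4→L2 to L0
  L0: DF=∅
  L1: DF={L2}
  L2: DF={L5,L6}
  L3: DF={L5,L6}
  L4: DF={L6}
  L5: DF=∅
  L6: DF=∅

DF(L3) = ["L5", "L6"]

Answer: ["L5", "L6"]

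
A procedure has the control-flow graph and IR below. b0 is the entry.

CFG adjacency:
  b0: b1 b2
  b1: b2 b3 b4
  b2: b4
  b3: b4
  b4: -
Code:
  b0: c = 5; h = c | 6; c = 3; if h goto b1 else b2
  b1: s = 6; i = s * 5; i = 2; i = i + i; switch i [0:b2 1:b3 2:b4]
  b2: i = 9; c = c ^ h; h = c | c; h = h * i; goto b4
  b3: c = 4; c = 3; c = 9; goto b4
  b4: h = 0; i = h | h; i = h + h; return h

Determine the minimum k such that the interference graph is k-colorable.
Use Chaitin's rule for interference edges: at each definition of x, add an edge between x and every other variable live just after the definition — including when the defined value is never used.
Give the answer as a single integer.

Block summaries:
  b0: def={c,h} ue=∅
  b1: def={i,s} ue=∅
  b2: def={c,h,i} ue={c,h}
  b3: def={c} ue=∅
  b4: def={h,i} ue=∅

Backward fixpoint:
  b0: in=∅ out={c,h}
  b1: in={c,h} out={c,h}
  b2: in={c,h} out=∅
  b3: in=∅ out=∅
  b4: in=∅ out=∅

Conflict graph:
  c↔{h,i,s}
  h↔{c,i,s}
  i↔{c,h}
  s↔{c,h}

Registers:
  lower bound: {c,h,i} mutually conflict ⇒ χ ≥ 3
  3-colouring: R0={c}  R1={h}  R2={i,s}
  χ = 3

Answer: 3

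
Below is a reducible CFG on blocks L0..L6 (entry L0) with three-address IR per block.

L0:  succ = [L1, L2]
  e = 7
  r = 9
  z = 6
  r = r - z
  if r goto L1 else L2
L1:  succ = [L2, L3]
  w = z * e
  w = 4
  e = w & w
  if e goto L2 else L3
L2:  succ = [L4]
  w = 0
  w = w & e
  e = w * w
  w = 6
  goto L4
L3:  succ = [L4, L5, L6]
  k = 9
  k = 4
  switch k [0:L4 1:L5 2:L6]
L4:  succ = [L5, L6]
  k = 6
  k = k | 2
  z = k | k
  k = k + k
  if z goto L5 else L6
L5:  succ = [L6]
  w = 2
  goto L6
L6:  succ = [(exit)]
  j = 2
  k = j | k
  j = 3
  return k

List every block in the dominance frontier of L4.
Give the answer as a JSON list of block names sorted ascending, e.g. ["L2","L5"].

idom tree: L1←L0 L2←L0 L3←L1 L4←L0 L5←L0 L6←L0
Dom at joins:
  L2: preds {L0,L1}: {L0} ∩ {L0,L1} = {L0}; idom=L0
  L4: preds {L2,L3}: {L0,L2} ∩ {L0,L1,L3} = {L0}; idom=L0
  L5: preds {L3,L4}: {L0,L1,L3} ∩ {L0,L4} = {L0}; idom=L0
  L6: preds {L3,L4,L5}: {L0,L1,L3} ∩ {L0,L4} ∩ {L0,L5} = {L0}; idom=L0

Frontier:
  L2←L0: walk · to L0
  L2←L1: walk L1 to L0
  L4←L2: walk L2 to L0
  L4←L3: walk L3→L1 to L0
  L5←L3: walk L3→L1 to L0
  L5←L4: walk L4 to L0
  L6←L3: walk L3→L1 to L0
  L6←L4: walk L4 to L0
  L6←L5: walk L5 to L0
  L0: DF=∅
  L1: DF={L2,L4,L5,L6}
  L2: DF={L4}
  L3: DF={L4,L5,L6}
  L4: DF={L5,L6}
  L5: DF={L6}
  L6: DF=∅

DF(L4) = ["L5", "L6"]

Answer: ["L5", "L6"]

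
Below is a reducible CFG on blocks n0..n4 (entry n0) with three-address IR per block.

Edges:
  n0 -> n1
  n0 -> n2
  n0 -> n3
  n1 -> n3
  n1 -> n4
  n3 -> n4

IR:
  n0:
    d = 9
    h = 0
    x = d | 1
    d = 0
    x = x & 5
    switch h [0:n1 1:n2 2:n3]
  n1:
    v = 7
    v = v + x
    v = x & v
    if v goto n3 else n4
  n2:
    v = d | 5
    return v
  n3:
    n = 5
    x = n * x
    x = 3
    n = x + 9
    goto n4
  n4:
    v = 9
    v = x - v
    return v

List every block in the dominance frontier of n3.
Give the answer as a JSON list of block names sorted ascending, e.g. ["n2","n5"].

Answer: ["n4"]

Working:
idom tree: n1←n0 n2←n0 n3←n0 n4←n0
Join-block Dom:
  n3: preds {n0,n1}: {n0} ∩ {n0,n1} = {n0}; idom=n0
  n4: preds {n1,n3}: {n0,n1} ∩ {n0,n3} = {n0}; idom=n0

DF walk-up:
  n3←n0: walk · to n0
  n3←n1: walk n1 to n0
  n4←n1: walk n1 to n0
  n4←n3: walk n3 to n0
  DF(n0)=∅
  DF(n1)={n3,n4}
  DF(n2)=∅
  DF(n3)={n4}
  DF(n4)=∅

DF(n3) = ["n4"]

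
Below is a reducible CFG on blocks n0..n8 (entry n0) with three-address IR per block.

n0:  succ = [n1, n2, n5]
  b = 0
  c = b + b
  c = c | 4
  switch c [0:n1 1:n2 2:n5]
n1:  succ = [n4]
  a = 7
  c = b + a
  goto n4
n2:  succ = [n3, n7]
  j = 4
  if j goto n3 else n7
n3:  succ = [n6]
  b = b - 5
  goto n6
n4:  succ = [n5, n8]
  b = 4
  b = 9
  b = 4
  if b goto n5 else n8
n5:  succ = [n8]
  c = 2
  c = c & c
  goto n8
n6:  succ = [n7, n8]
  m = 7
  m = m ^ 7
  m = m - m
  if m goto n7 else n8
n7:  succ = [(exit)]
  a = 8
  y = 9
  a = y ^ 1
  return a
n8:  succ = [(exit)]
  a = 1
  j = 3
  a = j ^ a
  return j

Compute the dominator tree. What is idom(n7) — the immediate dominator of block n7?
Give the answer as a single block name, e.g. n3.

idom tree: n1←n0 n2←n0 n3←n2 n4←n1 n5←n0 n6←n3 n7←n2 n8←n0
Dom∩ at merges:
  n5: preds {n0,n4}: {n0} ∩ {n0,n1,n4} = {n0}; idom=n0
  n7: preds {n2,n6}: {n0,n2} ∩ {n0,n2,n3,n6} = {n0,n2}; idom=n2
  n8: preds {n4,n5,n6}: {n0,n1,n4} ∩ {n0,n5} ∩ {n0,n2,n3,n6} = {n0}; idom=n0

idom(n7) = n2

Answer: n2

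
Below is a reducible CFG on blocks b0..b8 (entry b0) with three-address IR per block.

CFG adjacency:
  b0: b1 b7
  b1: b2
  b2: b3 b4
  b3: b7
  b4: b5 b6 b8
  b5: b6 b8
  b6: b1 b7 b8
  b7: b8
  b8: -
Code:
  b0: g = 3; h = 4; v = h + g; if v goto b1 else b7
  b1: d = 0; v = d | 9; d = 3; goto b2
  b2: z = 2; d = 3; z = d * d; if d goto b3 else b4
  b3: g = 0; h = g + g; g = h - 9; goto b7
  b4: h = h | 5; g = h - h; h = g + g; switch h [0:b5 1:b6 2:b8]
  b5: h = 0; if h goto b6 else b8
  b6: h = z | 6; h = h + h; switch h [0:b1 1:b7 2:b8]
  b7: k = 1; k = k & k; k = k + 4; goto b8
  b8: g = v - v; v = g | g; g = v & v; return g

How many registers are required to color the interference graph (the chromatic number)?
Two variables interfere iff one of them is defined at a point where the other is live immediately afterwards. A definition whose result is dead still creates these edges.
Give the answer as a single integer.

Answer: 4

Analysis:
def/use:
  b0: def={g,h,v} ue=∅
  b1: def={d,v} ue=∅
  b2: def={d,z} ue=∅
  b3: def={g,h} ue=∅
  b4: def={g,h} ue={h}
  b5: def={h} ue=∅
  b6: def={h} ue={z}
  b7: def={k} ue=∅
  b8: def={g,v} ue={v}

Live sets:
  b0: in=∅ out={h,v}
  b1: in={h} out={h,v}
  b2: in={h,v} out={h,v,z}
  b3: in={v} out={v}
  b4: in={h,v,z} out={v,z}
  b5: in={v,z} out={v,z}
  b6: in={v,z} out={h,v}
  b7: in={v} out={v}
  b8: in={v} out=∅

Interfere edges:
  d: {h,v,z}
  g: {h,v,z}
  h: {d,g,v,z}
  k: {v}
  v: {d,g,h,k,z}
  z: {d,g,h,v}

Chromatic number:
  {d,h,v,z} pairwise interfere (4-clique) ⇒ χ ≥ 4
  4-colouring: r0={v}  r1={h,k}  r2={z}  r3={d,g}
  χ = 4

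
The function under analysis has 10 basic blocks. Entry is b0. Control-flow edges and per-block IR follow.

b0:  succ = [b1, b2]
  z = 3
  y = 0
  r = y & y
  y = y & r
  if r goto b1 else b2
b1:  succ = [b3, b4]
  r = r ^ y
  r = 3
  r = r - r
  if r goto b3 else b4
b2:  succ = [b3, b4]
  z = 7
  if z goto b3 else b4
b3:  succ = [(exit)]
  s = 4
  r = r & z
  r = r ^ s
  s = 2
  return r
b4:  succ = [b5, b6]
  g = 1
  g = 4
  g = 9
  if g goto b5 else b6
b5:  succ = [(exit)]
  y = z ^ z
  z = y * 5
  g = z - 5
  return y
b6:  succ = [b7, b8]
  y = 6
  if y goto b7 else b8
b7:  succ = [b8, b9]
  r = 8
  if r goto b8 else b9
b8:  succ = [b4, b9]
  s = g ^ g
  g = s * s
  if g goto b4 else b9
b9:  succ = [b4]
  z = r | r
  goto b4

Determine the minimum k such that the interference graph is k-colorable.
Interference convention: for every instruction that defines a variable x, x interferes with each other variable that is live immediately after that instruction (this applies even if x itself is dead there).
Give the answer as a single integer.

Answer: 4

Working:
def/use:
  b0 def {r,y,z} use ∅
  b1 def {r} use {r,y}
  b2 def {z} use ∅
  b3 def {r,s} use {r,z}
  b4 def {g} use ∅
  b5 def {g,y,z} use {z}
  b6 def {y} use ∅
  b7 def {r} use ∅
  b8 def {g,s} use {g}
  b9 def {z} use {r}

Backward fixpoint:
  live b0: ∅→{r,y,z}
  live b1: {r,y,z}→{r,z}
  live b2: {r}→{r,z}
  live b3: {r,z}→∅
  live b4: {r,z}→{g,r,z}
  live b5: {z}→∅
  live b6: {g,r,z}→{g,r,z}
  live b7: {g,z}→{g,r,z}
  live b8: {g,r,z}→{r,z}
  live b9: {r}→{r,z}

Conflict graph:
  g — {r,y,z}
  r — {g,s,y,z}
  s — {r,z}
  y — {g,r,z}
  z — {g,r,s,y}

Registers:
  {g,r,y,z} pairwise interfere (4-clique) ⇒ χ ≥ 4
  4-colouring: c0={r}  c1={z}  c2={g,s}  c3={y}
  χ = 4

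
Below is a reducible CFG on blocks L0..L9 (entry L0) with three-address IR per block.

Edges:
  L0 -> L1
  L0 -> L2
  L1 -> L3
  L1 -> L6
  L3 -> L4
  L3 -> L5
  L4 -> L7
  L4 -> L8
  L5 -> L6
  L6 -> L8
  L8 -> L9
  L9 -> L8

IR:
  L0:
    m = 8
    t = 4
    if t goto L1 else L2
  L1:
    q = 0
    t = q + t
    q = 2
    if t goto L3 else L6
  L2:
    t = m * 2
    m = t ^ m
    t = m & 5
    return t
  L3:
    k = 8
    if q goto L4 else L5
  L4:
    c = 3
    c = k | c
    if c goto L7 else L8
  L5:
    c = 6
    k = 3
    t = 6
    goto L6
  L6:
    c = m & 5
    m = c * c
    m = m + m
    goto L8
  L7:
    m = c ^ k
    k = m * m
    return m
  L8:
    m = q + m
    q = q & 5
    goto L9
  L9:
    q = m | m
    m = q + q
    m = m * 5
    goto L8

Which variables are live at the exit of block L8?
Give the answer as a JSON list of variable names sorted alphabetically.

Block summaries:
  L0 def {m,t} use ∅
  L1 def {q,t} use {t}
  L2 def {m,t} use {m}
  L3 def {k} use {q}
  L4 def {c} use {k}
  L5 def {c,k,t} use ∅
  L6 def {c,m} use {m}
  L7 def {k,m} use {c,k}
  L8 def {m,q} use {m,q}
  L9 def {m,q} use {m}

Live sets:
  L0: in=∅ out={m,t}
  L1: in={m,t} out={m,q}
  L2: in={m} out=∅
  L3: in={m,q} out={k,m,q}
  L4: in={k,m,q} out={c,k,m,q}
  L5: in={m,q} out={m,q}
  L6: in={m,q} out={m,q}
  L7: in={c,k} out=∅
  L8: in={m,q} out={m}
  L9: in={m} out={m,q}

live-out(L8) = ["m"]

Answer: ["m"]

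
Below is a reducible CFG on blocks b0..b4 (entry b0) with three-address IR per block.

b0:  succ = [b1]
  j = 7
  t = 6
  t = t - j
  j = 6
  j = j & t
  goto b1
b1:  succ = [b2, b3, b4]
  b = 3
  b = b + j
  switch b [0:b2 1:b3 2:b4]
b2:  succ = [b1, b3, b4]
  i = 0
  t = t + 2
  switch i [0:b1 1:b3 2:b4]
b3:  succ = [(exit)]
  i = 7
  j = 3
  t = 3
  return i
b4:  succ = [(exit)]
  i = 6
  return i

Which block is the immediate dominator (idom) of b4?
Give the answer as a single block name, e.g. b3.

idom tree: b1←b0 b2←b1 b3←b1 b4←b1
Join-block Dom:
  b1: preds {b0,b2}: {b0} ∩ {b0,b1,b2} = {b0}; idom=b0
  b3: preds {b1,b2}: {b0,b1} ∩ {b0,b1,b2} = {b0,b1}; idom=b1
  b4: preds {b1,b2}: {b0,b1} ∩ {b0,b1,b2} = {b0,b1}; idom=b1

idom(b4) = b1

Answer: b1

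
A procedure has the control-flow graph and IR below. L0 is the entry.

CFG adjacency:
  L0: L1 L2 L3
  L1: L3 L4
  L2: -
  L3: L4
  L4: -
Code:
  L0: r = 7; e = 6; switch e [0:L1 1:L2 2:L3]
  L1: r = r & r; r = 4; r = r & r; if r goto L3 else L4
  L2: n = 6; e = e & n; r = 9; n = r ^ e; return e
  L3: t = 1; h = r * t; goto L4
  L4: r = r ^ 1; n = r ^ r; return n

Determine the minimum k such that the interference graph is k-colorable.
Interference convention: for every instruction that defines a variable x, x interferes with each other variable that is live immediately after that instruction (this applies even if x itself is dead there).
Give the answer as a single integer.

Per-block:
  L0 def {e,r} use ∅
  L1 def {r} use {r}
  L2 def {e,n,r} use {e}
  L3 def {h,t} use {r}
  L4 def {n,r} use {r}

Backward fixpoint:
  L0 li=∅ lo={e,r}
  L1 li={r} lo={r}
  L2 li={e} lo=∅
  L3 li={r} lo={r}
  L4 li={r} lo=∅

Conflict graph:
  e: {n,r}
  h: {r}
  n: {e}
  r: {e,h,t}
  t: {r}

Chromatic number:
  lower bound: {e,n} mutually conflict ⇒ χ ≥ 2
  assign e→R1 h→R1 n→R0 r→R0 t→R1 — no edge inside a register ⇒ χ ≤ 2
  χ = 2

Answer: 2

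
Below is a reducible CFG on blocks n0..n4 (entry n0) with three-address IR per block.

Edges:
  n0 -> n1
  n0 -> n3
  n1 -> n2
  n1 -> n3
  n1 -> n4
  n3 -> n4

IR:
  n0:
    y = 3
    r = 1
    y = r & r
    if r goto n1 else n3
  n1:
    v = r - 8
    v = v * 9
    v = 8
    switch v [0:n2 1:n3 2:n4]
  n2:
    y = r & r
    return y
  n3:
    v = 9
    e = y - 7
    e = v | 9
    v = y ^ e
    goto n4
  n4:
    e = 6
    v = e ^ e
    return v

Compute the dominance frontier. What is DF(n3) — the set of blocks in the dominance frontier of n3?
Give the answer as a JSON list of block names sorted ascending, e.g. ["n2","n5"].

idom tree: n1←n0 n2←n1 n3←n0 n4←n0
Join-block Dom:
  n3: preds {n0,n1}: {n0} ∩ {n0,n1} = {n0}; idom=n0
  n4: preds {n1,n3}: {n0,n1} ∩ {n0,n3} = {n0}; idom=n0

DF walk-up:
  n3←n0: walk · to n0
  n3←n1: walk n1 to n0
  n4←n1: walk n1 to n0
  n4←n3: walk n3 to n0
  n0: DF=∅
  n1: DF={n3,n4}
  n2: DF=∅
  n3: DF={n4}
  n4: DF=∅

DF(n3) = ["n4"]

Answer: ["n4"]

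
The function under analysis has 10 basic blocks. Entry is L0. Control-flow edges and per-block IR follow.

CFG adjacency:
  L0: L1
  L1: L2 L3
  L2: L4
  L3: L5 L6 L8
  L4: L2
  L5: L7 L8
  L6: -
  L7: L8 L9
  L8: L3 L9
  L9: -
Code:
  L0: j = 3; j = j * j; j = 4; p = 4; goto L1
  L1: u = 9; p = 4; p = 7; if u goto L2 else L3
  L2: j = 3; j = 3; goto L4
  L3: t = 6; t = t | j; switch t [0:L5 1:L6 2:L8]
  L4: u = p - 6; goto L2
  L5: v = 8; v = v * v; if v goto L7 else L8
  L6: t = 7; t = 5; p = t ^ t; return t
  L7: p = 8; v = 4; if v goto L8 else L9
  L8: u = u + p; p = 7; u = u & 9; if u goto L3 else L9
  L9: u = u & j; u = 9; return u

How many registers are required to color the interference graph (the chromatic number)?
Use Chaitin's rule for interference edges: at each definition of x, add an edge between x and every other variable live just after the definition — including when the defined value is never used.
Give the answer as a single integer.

Block summaries:
  L0: def={j,p} ue=∅
  L1: def={p,u} ue=∅
  L2: def={j} ue=∅
  L3: def={t} ue={j}
  L4: def={u} ue={p}
  L5: def={v} ue=∅
  L6: def={p,t} ue=∅
  L7: def={p,v} ue=∅
  L8: def={p,u} ue={p,u}
  L9: def={u} ue={j,u}

Liveness:
  L0: in=∅ out={j}
  L1: in={j} out={j,p,u}
  L2: in={p} out={p}
  L3: in={j,p,u} out={j,p,u}
  L4: in={p} out={p}
  L5: in={j,p,u} out={j,p,u}
  L6: in=∅ out=∅
  L7: in={j,u} out={j,p,u}
  L8: in={j,p,u} out={j,p,u}
  L9: in={j,u} out=∅

Interference:
  j↔{p,t,u,v}
  p↔{j,t,u,v}
  t↔{j,p,u}
  u↔{j,p,t,v}
  v↔{j,p,u}

Registers:
  clique {j,p,t,u} ⇒ need ≥ 4
  assign j→R0 p→R1 t→R3 u→R2 v→R3 — no edge inside a register ⇒ χ ≤ 4
  χ = 4

Answer: 4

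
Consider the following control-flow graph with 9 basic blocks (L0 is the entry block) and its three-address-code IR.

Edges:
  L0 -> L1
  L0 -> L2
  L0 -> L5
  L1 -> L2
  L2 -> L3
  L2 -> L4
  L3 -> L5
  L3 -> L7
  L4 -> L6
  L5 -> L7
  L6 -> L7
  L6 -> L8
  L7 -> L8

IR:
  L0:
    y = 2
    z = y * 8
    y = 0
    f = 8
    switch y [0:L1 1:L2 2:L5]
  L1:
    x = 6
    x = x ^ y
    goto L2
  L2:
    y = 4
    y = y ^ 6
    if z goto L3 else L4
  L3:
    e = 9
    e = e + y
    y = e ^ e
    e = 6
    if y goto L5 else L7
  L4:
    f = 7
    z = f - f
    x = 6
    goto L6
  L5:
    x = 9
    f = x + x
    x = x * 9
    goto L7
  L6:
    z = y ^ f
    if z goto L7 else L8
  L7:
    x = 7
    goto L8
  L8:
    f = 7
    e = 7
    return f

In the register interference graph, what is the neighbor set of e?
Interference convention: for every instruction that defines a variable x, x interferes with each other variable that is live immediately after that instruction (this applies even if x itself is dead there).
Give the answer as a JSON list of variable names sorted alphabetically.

def/use:
  L0 def {f,y,z} use ∅
  L1 def {x} use {y}
  L2 def {y} use {z}
  L3 def {e,y} use {y}
  L4 def {f,x,z} use ∅
  L5 def {f,x} use ∅
  L6 def {z} use {f,y}
  L7 def {x} use ∅
  L8 def {e,f} use ∅

Live sets:
  L0 li=∅ lo={y,z}
  L1 li={y,z} lo={z}
  L2 li={z} lo={y}
  L3 li={y} lo=∅
  L4 li={y} lo={f,y}
  L5 li=∅ lo=∅
  L6 li={f,y} lo=∅
  L7 li=∅ lo=∅
  L8 li=∅ lo=∅

Interference:
  e: {f,y}
  f: {e,x,y,z}
  x: {f,y,z}
  y: {e,f,x,z}
  z: {f,x,y}

N(e) = ["f", "y"]

Answer: ["f", "y"]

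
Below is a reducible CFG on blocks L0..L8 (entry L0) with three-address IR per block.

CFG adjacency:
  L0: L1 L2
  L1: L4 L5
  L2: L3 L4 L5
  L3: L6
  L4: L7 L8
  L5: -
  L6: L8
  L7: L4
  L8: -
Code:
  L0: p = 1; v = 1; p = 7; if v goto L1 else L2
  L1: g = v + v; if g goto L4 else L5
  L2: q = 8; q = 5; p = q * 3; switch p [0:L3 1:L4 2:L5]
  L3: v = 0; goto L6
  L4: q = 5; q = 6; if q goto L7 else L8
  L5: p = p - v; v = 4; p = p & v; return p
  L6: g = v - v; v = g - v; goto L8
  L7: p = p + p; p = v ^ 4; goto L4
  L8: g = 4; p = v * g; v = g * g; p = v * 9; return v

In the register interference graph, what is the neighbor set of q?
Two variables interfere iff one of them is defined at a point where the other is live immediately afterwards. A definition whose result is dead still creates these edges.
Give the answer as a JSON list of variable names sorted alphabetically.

Answer: ["p", "v"]

Derivation:
Block summaries:
  L0: {p,v} / ∅
  L1: {g} / {v}
  L2: {p,q} / ∅
  L3: {v} / ∅
  L4: {q} / ∅
  L5: {p,v} / {p,v}
  L6: {g,v} / {v}
  L7: {p} / {p,v}
  L8: {g,p,v} / {v}

Backward fixpoint:
  live L0: ∅→{p,v}
  live L1: {p,v}→{p,v}
  live L2: {v}→{p,v}
  live L3: ∅→{v}
  live L4: {p,v}→{p,v}
  live L5: {p,v}→∅
  live L6: {v}→{v}
  live L7: {p,v}→{p,v}
  live L8: {v}→∅

Conflict graph:
  g — {p,v}
  p — {g,q,v}
  q — {p,v}
  v — {g,p,q}

N(q) = ["p", "v"]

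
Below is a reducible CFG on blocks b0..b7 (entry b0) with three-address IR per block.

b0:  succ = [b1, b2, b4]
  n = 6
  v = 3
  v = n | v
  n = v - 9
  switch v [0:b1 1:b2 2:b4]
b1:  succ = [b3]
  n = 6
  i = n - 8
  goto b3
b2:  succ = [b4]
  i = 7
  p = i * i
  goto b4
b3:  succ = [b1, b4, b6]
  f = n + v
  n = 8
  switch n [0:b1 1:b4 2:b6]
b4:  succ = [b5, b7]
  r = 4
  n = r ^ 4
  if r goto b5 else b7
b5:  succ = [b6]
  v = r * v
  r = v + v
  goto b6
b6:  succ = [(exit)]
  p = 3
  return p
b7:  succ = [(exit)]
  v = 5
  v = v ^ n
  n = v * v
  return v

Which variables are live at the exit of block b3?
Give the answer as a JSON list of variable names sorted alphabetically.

Answer: ["v"]

Analysis:
def/use:
  b0: def={n,v} ue=∅
  b1: def={i,n} ue=∅
  b2: def={i,p} ue=∅
  b3: def={f,n} ue={n,v}
  b4: def={n,r} ue=∅
  b5: def={r,v} ue={r,v}
  b6: def={p} ue=∅
  b7: def={n,v} ue={n}

Liveness:
  b0: in=∅ out={v}
  b1: in={v} out={n,v}
  b2: in={v} out={v}
  b3: in={n,v} out={v}
  b4: in={v} out={n,r,v}
  b5: in={r,v} out=∅
  b6: in=∅ out=∅
  b7: in={n} out=∅

live-out(b3) = ["v"]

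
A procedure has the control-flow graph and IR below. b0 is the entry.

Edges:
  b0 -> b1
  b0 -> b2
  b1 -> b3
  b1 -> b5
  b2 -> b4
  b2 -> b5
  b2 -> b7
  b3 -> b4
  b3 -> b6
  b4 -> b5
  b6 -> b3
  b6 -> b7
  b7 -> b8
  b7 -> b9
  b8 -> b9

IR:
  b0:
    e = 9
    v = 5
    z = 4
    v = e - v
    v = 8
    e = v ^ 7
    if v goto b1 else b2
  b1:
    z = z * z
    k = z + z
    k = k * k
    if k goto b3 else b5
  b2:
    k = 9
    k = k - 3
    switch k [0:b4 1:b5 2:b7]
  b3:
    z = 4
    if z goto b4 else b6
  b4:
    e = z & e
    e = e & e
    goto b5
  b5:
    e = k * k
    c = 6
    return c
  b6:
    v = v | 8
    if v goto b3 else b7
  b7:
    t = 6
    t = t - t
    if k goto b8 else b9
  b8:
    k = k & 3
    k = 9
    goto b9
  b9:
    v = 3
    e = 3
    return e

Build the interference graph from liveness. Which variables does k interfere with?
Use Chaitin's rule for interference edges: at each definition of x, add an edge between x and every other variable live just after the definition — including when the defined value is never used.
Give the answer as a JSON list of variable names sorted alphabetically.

Answer: ["e", "t", "v", "z"]

Derivation:
def/use:
  b0: def={e,v,z} ue=∅
  b1: def={k,z} ue={z}
  b2: def={k} ue=∅
  b3: def={z} ue=∅
  b4: def={e} ue={e,z}
  b5: def={c,e} ue={k}
  b6: def={v} ue={v}
  b7: def={t} ue={k}
  b8: def={k} ue={k}
  b9: def={e,v} ue=∅

Liveness:
  b0: in=∅ out={e,v,z}
  b1: in={e,v,z} out={e,k,v}
  b2: in={e,z} out={e,k,z}
  b3: in={e,k,v} out={e,k,v,z}
  b4: in={e,k,z} out={k}
  b5: in={k} out=∅
  b6: in={e,k,v} out={e,k,v}
  b7: in={k} out={k}
  b8: in={k} out=∅
  b9: in=∅ out=∅

Interfere edges:
  c: ∅
  e: {k,v,z}
  k: {e,t,v,z}
  t: {k}
  v: {e,k,z}
  z: {e,k,v}

N(k) = ["e", "t", "v", "z"]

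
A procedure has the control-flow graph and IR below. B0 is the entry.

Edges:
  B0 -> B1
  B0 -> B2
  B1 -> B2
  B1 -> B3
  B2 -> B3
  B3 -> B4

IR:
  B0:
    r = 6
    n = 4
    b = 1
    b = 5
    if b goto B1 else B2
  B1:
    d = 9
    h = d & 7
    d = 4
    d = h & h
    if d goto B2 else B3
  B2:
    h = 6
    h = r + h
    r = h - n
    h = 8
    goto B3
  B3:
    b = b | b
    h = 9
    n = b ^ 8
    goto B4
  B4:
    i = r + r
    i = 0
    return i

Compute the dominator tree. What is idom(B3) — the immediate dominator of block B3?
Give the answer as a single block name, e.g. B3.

idom tree: B1←B0 B2←B0 B3←B0 B4←B3
Join-block Dom:
  B2: preds {B0,B1}: {B0} ∩ {B0,B1} = {B0}; idom=B0
  B3: preds {B1,B2}: {B0,B1} ∩ {B0,B2} = {B0}; idom=B0

idom(B3) = B0

Answer: B0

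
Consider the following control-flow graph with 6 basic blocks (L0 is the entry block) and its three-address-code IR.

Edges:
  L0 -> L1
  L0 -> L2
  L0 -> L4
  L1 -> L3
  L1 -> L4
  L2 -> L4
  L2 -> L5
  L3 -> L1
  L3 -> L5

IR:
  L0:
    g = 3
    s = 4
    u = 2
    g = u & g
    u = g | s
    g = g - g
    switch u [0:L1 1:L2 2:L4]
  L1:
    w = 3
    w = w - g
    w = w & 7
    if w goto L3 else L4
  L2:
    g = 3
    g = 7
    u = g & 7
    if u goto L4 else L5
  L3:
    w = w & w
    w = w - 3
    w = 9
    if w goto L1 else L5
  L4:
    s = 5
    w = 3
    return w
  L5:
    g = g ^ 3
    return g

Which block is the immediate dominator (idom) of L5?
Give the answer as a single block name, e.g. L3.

idom tree: L1←L0 L2←L0 L3←L1 L4←L0 L5←L0
Dom at joins:
  L1: preds {L0,L3}: {L0} ∩ {L0,L1,L3} = {L0}; idom=L0
  L4: preds {L0,L1,L2}: {L0} ∩ {L0,L1} ∩ {L0,L2} = {L0}; idom=L0
  L5: preds {L2,L3}: {L0,L2} ∩ {L0,L1,L3} = {L0}; idom=L0

idom(L5) = L0

Answer: L0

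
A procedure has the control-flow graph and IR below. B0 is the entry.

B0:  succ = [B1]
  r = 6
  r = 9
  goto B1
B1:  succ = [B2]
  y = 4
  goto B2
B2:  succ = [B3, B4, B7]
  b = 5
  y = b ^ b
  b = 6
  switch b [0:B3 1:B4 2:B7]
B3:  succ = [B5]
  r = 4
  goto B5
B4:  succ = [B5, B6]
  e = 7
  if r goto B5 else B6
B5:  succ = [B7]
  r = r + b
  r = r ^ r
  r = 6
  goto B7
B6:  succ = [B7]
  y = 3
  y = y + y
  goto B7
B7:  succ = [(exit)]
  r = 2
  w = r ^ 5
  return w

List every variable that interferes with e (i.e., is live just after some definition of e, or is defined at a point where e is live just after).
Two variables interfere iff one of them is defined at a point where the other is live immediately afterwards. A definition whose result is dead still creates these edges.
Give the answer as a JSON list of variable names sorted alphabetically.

Answer: ["b", "r"]

Working:
def/use:
  B0: def={r} ue=∅
  B1: def={y} ue=∅
  B2: def={b,y} ue=∅
  B3: def={r} ue=∅
  B4: def={e} ue={r}
  B5: def={r} ue={b,r}
  B6: def={y} ue=∅
  B7: def={r,w} ue=∅

Backward fixpoint:
  live B0: ∅→{r}
  live B1: {r}→{r}
  live B2: {r}→{b,r}
  live B3: {b}→{b,r}
  live B4: {b,r}→{b,r}
  live B5: {b,r}→∅
  live B6: ∅→∅
  live B7: ∅→∅

Interference:
  b: {e,r}
  e: {b,r}
  r: {b,e,y}
  w: ∅
  y: {r}

N(e) = ["b", "r"]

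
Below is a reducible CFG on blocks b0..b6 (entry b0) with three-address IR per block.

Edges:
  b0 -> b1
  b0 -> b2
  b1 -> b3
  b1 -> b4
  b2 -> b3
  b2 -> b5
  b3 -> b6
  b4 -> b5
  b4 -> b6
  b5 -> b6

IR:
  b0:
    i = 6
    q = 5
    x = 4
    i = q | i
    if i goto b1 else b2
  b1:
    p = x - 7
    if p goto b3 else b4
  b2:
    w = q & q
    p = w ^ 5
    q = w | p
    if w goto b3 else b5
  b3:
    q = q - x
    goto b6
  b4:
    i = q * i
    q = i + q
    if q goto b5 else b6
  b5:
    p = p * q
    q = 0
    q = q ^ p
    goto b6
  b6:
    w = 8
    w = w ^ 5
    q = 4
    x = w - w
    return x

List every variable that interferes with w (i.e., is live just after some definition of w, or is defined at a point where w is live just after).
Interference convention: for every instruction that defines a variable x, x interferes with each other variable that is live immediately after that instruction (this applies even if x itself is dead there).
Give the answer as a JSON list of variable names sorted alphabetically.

Per-block:
  b0: {i,q,x} / ∅
  b1: {p} / {x}
  b2: {p,q,w} / {q}
  b3: {q} / {q,x}
  b4: {i,q} / {i,q}
  b5: {p,q} / {p,q}
  b6: {q,w,x} / ∅

Liveness:
  b0 li=∅ lo={i,q,x}
  b1 li={i,q,x} lo={i,p,q,x}
  b2 li={q,x} lo={p,q,x}
  b3 li={q,x} lo=∅
  b4 li={i,p,q} lo={p,q}
  b5 li={p,q} lo=∅
  b6 li=∅ lo=∅

Interference:
  i — {p,q,x}
  p — {i,q,w,x}
  q — {i,p,w,x}
  w — {p,q,x}
  x — {i,p,q,w}

N(w) = ["p", "q", "x"]

Answer: ["p", "q", "x"]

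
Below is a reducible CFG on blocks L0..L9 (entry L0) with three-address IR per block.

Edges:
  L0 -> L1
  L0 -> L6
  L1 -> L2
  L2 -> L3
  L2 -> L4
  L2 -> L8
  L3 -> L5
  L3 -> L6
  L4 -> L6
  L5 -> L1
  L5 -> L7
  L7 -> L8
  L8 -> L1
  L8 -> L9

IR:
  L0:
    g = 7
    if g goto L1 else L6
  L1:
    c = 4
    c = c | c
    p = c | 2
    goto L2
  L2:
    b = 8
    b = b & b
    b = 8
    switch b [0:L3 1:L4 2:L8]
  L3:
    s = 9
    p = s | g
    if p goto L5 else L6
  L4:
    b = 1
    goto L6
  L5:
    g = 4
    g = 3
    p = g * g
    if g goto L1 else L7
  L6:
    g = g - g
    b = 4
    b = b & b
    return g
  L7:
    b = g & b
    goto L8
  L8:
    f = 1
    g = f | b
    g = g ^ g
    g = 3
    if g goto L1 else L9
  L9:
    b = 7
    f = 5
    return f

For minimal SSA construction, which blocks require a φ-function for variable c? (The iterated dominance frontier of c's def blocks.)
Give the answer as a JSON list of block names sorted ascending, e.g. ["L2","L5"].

idom tree: L1←L0 L2←L1 L3←L2 L4←L2 L5←L3 L6←L0 L7←L5 L8←L2 L9←L8
Dom∩ at merges:
  L1: preds {L0,L5,L8}: {L0} ∩ {L0,L1,L2,L3,L5} ∩ {L0,L1,L2,L8} = {L0}; idom=L0
  L6: preds {L0,L3,L4}: {L0} ∩ {L0,L1,L2,L3} ∩ {L0,L1,L2,L4} = {L0}; idom=L0
  L8: preds {L2,L7}: {L0,L1,L2} ∩ {L0,L1,L2,L3,L5,L7} = {L0,L1,L2}; idom=L2

DF derivation:
  L1←L0: walk · to L0
  L1←L5: walk L5→L3→L2→L1 to L0
  L1←L8: walk L8→L2→L1 to L0
  L6←L0: walk · to L0
  L6←L3: walk L3→L2→L1 to L0
  L6←L4: walk L4→L2→L1 to L0
  L8←L2: walk · to L2
  L8←L7: walk L7→L5→L3 to L2
  L0: DF=∅
  L1: DF={L1,L6}
  L2: DF={L1,L6}
  L3: DF={L1,L6,L8}
  L4: DF={L6}
  L5: DF={L1,L8}
  L6: DF=∅
  L7: DF={L8}
  L8: DF={L1}
  L9: DF=∅

φ for c: defs {L1}
  DF⁺ = {L1,L6}

Answer: ["L1", "L6"]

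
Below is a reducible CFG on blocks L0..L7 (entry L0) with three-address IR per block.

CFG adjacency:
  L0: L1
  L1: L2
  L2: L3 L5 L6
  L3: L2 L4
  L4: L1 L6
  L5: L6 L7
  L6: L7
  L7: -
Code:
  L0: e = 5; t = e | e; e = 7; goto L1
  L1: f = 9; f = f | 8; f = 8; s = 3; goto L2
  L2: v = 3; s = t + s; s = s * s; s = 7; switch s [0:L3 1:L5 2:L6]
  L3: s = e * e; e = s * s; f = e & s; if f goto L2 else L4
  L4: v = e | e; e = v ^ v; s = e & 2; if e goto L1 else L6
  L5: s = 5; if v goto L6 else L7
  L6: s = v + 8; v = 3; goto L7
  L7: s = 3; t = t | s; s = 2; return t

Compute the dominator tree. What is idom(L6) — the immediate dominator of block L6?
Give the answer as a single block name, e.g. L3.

Answer: L2

Analysis:
idom tree: L1←L0 L2←L1 L3←L2 L4←L3 L5←L2 L6←L2 L7←L2
Dom at joins:
  L1: preds {L0,L4}: {L0} ∩ {L0,L1,L2,L3,L4} = {L0}; idom=L0
  L2: preds {L1,L3}: {L0,L1} ∩ {L0,L1,L2,L3} = {L0,L1}; idom=L1
  L6: preds {L2,L4,L5}: {L0,L1,L2} ∩ {L0,L1,L2,L3,L4} ∩ {L0,L1,L2,L5} = {L0,L1,L2}; idom=L2
  L7: preds {L5,L6}: {L0,L1,L2,L5} ∩ {L0,L1,L2,L6} = {L0,L1,L2}; idom=L2

idom(L6) = L2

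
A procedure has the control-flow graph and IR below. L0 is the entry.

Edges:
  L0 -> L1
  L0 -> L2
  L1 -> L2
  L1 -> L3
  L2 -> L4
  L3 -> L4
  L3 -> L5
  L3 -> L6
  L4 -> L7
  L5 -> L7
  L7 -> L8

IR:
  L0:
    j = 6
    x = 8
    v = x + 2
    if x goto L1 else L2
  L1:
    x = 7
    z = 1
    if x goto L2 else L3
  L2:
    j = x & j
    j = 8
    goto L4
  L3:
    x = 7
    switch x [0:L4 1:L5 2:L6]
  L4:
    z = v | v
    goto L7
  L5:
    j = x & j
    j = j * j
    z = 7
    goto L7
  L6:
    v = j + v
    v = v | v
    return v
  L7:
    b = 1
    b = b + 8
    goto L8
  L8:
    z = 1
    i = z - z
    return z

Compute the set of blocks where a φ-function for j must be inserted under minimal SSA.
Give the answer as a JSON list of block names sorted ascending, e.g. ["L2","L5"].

idom tree: L1←L0 L2←L0 L3←L1 L4←L0 L5←L3 L6←L3 L7←L0 L8←L7
Join-block Dom:
  L2: preds {L0,L1}: {L0} ∩ {L0,L1} = {L0}; idom=L0
  L4: preds {L2,L3}: {L0,L2} ∩ {L0,L1,L3} = {L0}; idom=L0
  L7: preds {L4,L5}: {L0,L4} ∩ {L0,L1,L3,L5} = {L0}; idom=L0

DF walk-up:
  join L2 pred L0: · stop@L0
  join L2 pred L1: L1 stop@L0
  join L4 pred L2: L2 stop@L0
  join L4 pred L3: L3→L1 stop@L0
  join L7 pred L4: L4 stop@L0
  join L7 pred L5: L5→L3→L1 stop@L0
  L0: DF=∅
  L1: DF={L2,L4,L7}
  L2: DF={L4}
  L3: DF={L4,L7}
  L4: DF={L7}
  L5: DF={L7}
  L6: DF=∅
  L7: DF=∅
  L8: DF=∅

φ for j: defs {L0,L2,L5}
  DF⁺ = {L4,L7}

Answer: ["L4", "L7"]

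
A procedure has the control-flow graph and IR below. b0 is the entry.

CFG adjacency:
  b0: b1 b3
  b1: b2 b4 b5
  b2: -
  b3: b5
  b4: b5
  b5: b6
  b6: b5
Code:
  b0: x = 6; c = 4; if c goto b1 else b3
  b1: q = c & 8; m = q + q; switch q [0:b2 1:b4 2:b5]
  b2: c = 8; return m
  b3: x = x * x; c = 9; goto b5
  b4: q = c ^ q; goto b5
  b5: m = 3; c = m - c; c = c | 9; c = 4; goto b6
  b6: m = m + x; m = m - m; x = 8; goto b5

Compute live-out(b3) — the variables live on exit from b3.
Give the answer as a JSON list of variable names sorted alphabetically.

Answer: ["c", "x"]

Working:
Block summaries:
  b0: def={c,x} ue=∅
  b1: def={m,q} ue={c}
  b2: def={c} ue={m}
  b3: def={c,x} ue={x}
  b4: def={q} ue={c,q}
  b5: def={c,m} ue={c}
  b6: def={m,x} ue={m,x}

Live sets:
  b0 li=∅ lo={c,x}
  b1 li={c,x} lo={c,m,q,x}
  b2 li={m} lo=∅
  b3 li={x} lo={c,x}
  b4 li={c,q,x} lo={c,x}
  b5 li={c,x} lo={c,m,x}
  b6 li={c,m,x} lo={c,x}

live-out(b3) = ["c", "x"]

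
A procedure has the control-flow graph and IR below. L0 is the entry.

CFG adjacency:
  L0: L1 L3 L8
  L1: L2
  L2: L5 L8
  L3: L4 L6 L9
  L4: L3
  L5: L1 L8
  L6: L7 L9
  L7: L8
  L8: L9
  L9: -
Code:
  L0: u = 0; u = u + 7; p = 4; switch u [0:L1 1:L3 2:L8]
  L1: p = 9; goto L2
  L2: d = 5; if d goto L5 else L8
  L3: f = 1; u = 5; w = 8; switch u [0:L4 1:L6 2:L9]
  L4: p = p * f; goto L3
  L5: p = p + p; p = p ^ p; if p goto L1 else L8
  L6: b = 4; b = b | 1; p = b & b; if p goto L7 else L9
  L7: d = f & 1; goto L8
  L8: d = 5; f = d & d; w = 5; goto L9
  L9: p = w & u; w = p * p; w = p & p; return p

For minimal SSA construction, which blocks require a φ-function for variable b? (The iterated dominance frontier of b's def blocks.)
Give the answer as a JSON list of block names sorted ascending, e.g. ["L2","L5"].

Answer: ["L8", "L9"]

Working:
idom tree: L1←L0 L2←L1 L3←L0 L4←L3 L5←L2 L6←L3 L7←L6 L8←L0 L9←L0
Dom∩ at merges:
  L1: preds {L0,L5}: {L0} ∩ {L0,L1,L2,L5} = {L0}; idom=L0
  L3: preds {L0,L4}: {L0} ∩ {L0,L3,L4} = {L0}; idom=L0
  L8: preds {L0,L2,L5,L7}: {L0} ∩ {L0,L1,L2} ∩ {L0,L1,L2,L5} ∩ {L0,L3,L6,L7} = {L0}; idom=L0
  L9: preds {L3,L6,L8}: {L0,L3} ∩ {L0,L3,L6} ∩ {L0,L8} = {L0}; idom=L0

DF derivation:
  join L1 pred L0: · stop@L0
  join L1 pred L5: L5→L2→L1 stop@L0
  join L3 pred L0: · stop@L0
  join L3 pred L4: L4→L3 stop@L0
  join L8 pred L0: · stop@L0
  join L8 pred L2: L2→L1 stop@L0
  join L8 pred L5: L5→L2→L1 stop@L0
  join L8 pred L7: L7→L6→L3 stop@L0
  join L9 pred L3: L3 stop@L0
  join L9 pred L6: L6→L3 stop@L0
  join L9 pred L8: L8 stop@L0
  DF(L0)=∅
  DF(L1)={L1,L8}
  DF(L2)={L1,L8}
  DF(L3)={L3,L8,L9}
  DF(L4)={L3}
  DF(L5)={L1,L8}
  DF(L6)={L8,L9}
  DF(L7)={L8}
  DF(L8)={L9}
  DF(L9)=∅

φ for b: defs {L6}
  DF⁺ = {L8,L9}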